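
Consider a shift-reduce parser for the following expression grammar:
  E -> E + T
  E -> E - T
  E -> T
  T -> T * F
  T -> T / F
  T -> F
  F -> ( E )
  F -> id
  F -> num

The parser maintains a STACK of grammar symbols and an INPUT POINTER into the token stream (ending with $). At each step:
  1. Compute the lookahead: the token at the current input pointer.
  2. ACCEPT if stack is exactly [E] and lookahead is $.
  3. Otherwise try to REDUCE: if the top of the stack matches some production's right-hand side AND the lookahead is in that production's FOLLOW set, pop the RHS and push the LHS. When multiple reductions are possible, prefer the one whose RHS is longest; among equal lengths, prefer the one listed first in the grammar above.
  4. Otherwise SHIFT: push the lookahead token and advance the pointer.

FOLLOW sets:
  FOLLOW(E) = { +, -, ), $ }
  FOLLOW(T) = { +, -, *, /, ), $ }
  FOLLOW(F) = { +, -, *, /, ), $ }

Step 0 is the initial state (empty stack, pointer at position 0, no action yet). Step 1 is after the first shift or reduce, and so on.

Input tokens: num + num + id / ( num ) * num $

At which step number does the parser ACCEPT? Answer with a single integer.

Answer: 28

Derivation:
Step 1: shift num. Stack=[num] ptr=1 lookahead=+ remaining=[+ num + id / ( num ) * num $]
Step 2: reduce F->num. Stack=[F] ptr=1 lookahead=+ remaining=[+ num + id / ( num ) * num $]
Step 3: reduce T->F. Stack=[T] ptr=1 lookahead=+ remaining=[+ num + id / ( num ) * num $]
Step 4: reduce E->T. Stack=[E] ptr=1 lookahead=+ remaining=[+ num + id / ( num ) * num $]
Step 5: shift +. Stack=[E +] ptr=2 lookahead=num remaining=[num + id / ( num ) * num $]
Step 6: shift num. Stack=[E + num] ptr=3 lookahead=+ remaining=[+ id / ( num ) * num $]
Step 7: reduce F->num. Stack=[E + F] ptr=3 lookahead=+ remaining=[+ id / ( num ) * num $]
Step 8: reduce T->F. Stack=[E + T] ptr=3 lookahead=+ remaining=[+ id / ( num ) * num $]
Step 9: reduce E->E + T. Stack=[E] ptr=3 lookahead=+ remaining=[+ id / ( num ) * num $]
Step 10: shift +. Stack=[E +] ptr=4 lookahead=id remaining=[id / ( num ) * num $]
Step 11: shift id. Stack=[E + id] ptr=5 lookahead=/ remaining=[/ ( num ) * num $]
Step 12: reduce F->id. Stack=[E + F] ptr=5 lookahead=/ remaining=[/ ( num ) * num $]
Step 13: reduce T->F. Stack=[E + T] ptr=5 lookahead=/ remaining=[/ ( num ) * num $]
Step 14: shift /. Stack=[E + T /] ptr=6 lookahead=( remaining=[( num ) * num $]
Step 15: shift (. Stack=[E + T / (] ptr=7 lookahead=num remaining=[num ) * num $]
Step 16: shift num. Stack=[E + T / ( num] ptr=8 lookahead=) remaining=[) * num $]
Step 17: reduce F->num. Stack=[E + T / ( F] ptr=8 lookahead=) remaining=[) * num $]
Step 18: reduce T->F. Stack=[E + T / ( T] ptr=8 lookahead=) remaining=[) * num $]
Step 19: reduce E->T. Stack=[E + T / ( E] ptr=8 lookahead=) remaining=[) * num $]
Step 20: shift ). Stack=[E + T / ( E )] ptr=9 lookahead=* remaining=[* num $]
Step 21: reduce F->( E ). Stack=[E + T / F] ptr=9 lookahead=* remaining=[* num $]
Step 22: reduce T->T / F. Stack=[E + T] ptr=9 lookahead=* remaining=[* num $]
Step 23: shift *. Stack=[E + T *] ptr=10 lookahead=num remaining=[num $]
Step 24: shift num. Stack=[E + T * num] ptr=11 lookahead=$ remaining=[$]
Step 25: reduce F->num. Stack=[E + T * F] ptr=11 lookahead=$ remaining=[$]
Step 26: reduce T->T * F. Stack=[E + T] ptr=11 lookahead=$ remaining=[$]
Step 27: reduce E->E + T. Stack=[E] ptr=11 lookahead=$ remaining=[$]
Step 28: accept. Stack=[E] ptr=11 lookahead=$ remaining=[$]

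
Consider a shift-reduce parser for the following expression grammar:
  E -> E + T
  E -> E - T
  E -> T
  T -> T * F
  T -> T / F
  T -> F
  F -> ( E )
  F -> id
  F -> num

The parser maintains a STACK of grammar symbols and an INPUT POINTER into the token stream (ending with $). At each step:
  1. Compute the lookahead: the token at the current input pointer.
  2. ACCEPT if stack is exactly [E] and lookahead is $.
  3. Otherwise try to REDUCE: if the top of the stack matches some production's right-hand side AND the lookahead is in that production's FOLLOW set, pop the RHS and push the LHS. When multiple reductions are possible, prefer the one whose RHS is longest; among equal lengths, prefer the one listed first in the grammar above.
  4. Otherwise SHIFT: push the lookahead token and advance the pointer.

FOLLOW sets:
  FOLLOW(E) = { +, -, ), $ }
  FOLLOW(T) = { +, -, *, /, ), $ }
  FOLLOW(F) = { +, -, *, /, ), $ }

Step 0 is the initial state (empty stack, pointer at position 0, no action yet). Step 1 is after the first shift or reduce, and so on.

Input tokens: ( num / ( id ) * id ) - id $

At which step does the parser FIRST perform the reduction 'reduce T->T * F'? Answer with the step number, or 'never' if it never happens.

Answer: 17

Derivation:
Step 1: shift (. Stack=[(] ptr=1 lookahead=num remaining=[num / ( id ) * id ) - id $]
Step 2: shift num. Stack=[( num] ptr=2 lookahead=/ remaining=[/ ( id ) * id ) - id $]
Step 3: reduce F->num. Stack=[( F] ptr=2 lookahead=/ remaining=[/ ( id ) * id ) - id $]
Step 4: reduce T->F. Stack=[( T] ptr=2 lookahead=/ remaining=[/ ( id ) * id ) - id $]
Step 5: shift /. Stack=[( T /] ptr=3 lookahead=( remaining=[( id ) * id ) - id $]
Step 6: shift (. Stack=[( T / (] ptr=4 lookahead=id remaining=[id ) * id ) - id $]
Step 7: shift id. Stack=[( T / ( id] ptr=5 lookahead=) remaining=[) * id ) - id $]
Step 8: reduce F->id. Stack=[( T / ( F] ptr=5 lookahead=) remaining=[) * id ) - id $]
Step 9: reduce T->F. Stack=[( T / ( T] ptr=5 lookahead=) remaining=[) * id ) - id $]
Step 10: reduce E->T. Stack=[( T / ( E] ptr=5 lookahead=) remaining=[) * id ) - id $]
Step 11: shift ). Stack=[( T / ( E )] ptr=6 lookahead=* remaining=[* id ) - id $]
Step 12: reduce F->( E ). Stack=[( T / F] ptr=6 lookahead=* remaining=[* id ) - id $]
Step 13: reduce T->T / F. Stack=[( T] ptr=6 lookahead=* remaining=[* id ) - id $]
Step 14: shift *. Stack=[( T *] ptr=7 lookahead=id remaining=[id ) - id $]
Step 15: shift id. Stack=[( T * id] ptr=8 lookahead=) remaining=[) - id $]
Step 16: reduce F->id. Stack=[( T * F] ptr=8 lookahead=) remaining=[) - id $]
Step 17: reduce T->T * F. Stack=[( T] ptr=8 lookahead=) remaining=[) - id $]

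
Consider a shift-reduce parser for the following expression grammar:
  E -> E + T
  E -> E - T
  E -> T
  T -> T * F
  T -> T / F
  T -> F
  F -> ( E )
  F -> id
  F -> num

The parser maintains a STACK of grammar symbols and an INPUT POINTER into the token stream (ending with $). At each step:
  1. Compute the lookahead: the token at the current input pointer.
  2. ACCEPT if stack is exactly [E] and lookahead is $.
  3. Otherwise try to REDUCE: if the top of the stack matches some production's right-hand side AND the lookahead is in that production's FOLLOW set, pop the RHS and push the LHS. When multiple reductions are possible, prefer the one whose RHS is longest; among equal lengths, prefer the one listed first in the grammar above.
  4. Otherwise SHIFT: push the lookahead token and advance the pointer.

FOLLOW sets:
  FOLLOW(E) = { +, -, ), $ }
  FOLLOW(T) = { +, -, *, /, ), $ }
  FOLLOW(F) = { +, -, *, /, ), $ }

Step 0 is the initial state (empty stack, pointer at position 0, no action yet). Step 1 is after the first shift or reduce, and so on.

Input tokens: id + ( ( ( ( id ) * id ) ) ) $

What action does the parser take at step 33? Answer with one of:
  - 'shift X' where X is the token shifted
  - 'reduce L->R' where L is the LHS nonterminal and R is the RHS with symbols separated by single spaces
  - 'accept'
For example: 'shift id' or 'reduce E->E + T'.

Answer: reduce E->E + T

Derivation:
Step 1: shift id. Stack=[id] ptr=1 lookahead=+ remaining=[+ ( ( ( ( id ) * id ) ) ) $]
Step 2: reduce F->id. Stack=[F] ptr=1 lookahead=+ remaining=[+ ( ( ( ( id ) * id ) ) ) $]
Step 3: reduce T->F. Stack=[T] ptr=1 lookahead=+ remaining=[+ ( ( ( ( id ) * id ) ) ) $]
Step 4: reduce E->T. Stack=[E] ptr=1 lookahead=+ remaining=[+ ( ( ( ( id ) * id ) ) ) $]
Step 5: shift +. Stack=[E +] ptr=2 lookahead=( remaining=[( ( ( ( id ) * id ) ) ) $]
Step 6: shift (. Stack=[E + (] ptr=3 lookahead=( remaining=[( ( ( id ) * id ) ) ) $]
Step 7: shift (. Stack=[E + ( (] ptr=4 lookahead=( remaining=[( ( id ) * id ) ) ) $]
Step 8: shift (. Stack=[E + ( ( (] ptr=5 lookahead=( remaining=[( id ) * id ) ) ) $]
Step 9: shift (. Stack=[E + ( ( ( (] ptr=6 lookahead=id remaining=[id ) * id ) ) ) $]
Step 10: shift id. Stack=[E + ( ( ( ( id] ptr=7 lookahead=) remaining=[) * id ) ) ) $]
Step 11: reduce F->id. Stack=[E + ( ( ( ( F] ptr=7 lookahead=) remaining=[) * id ) ) ) $]
Step 12: reduce T->F. Stack=[E + ( ( ( ( T] ptr=7 lookahead=) remaining=[) * id ) ) ) $]
Step 13: reduce E->T. Stack=[E + ( ( ( ( E] ptr=7 lookahead=) remaining=[) * id ) ) ) $]
Step 14: shift ). Stack=[E + ( ( ( ( E )] ptr=8 lookahead=* remaining=[* id ) ) ) $]
Step 15: reduce F->( E ). Stack=[E + ( ( ( F] ptr=8 lookahead=* remaining=[* id ) ) ) $]
Step 16: reduce T->F. Stack=[E + ( ( ( T] ptr=8 lookahead=* remaining=[* id ) ) ) $]
Step 17: shift *. Stack=[E + ( ( ( T *] ptr=9 lookahead=id remaining=[id ) ) ) $]
Step 18: shift id. Stack=[E + ( ( ( T * id] ptr=10 lookahead=) remaining=[) ) ) $]
Step 19: reduce F->id. Stack=[E + ( ( ( T * F] ptr=10 lookahead=) remaining=[) ) ) $]
Step 20: reduce T->T * F. Stack=[E + ( ( ( T] ptr=10 lookahead=) remaining=[) ) ) $]
Step 21: reduce E->T. Stack=[E + ( ( ( E] ptr=10 lookahead=) remaining=[) ) ) $]
Step 22: shift ). Stack=[E + ( ( ( E )] ptr=11 lookahead=) remaining=[) ) $]
Step 23: reduce F->( E ). Stack=[E + ( ( F] ptr=11 lookahead=) remaining=[) ) $]
Step 24: reduce T->F. Stack=[E + ( ( T] ptr=11 lookahead=) remaining=[) ) $]
Step 25: reduce E->T. Stack=[E + ( ( E] ptr=11 lookahead=) remaining=[) ) $]
Step 26: shift ). Stack=[E + ( ( E )] ptr=12 lookahead=) remaining=[) $]
Step 27: reduce F->( E ). Stack=[E + ( F] ptr=12 lookahead=) remaining=[) $]
Step 28: reduce T->F. Stack=[E + ( T] ptr=12 lookahead=) remaining=[) $]
Step 29: reduce E->T. Stack=[E + ( E] ptr=12 lookahead=) remaining=[) $]
Step 30: shift ). Stack=[E + ( E )] ptr=13 lookahead=$ remaining=[$]
Step 31: reduce F->( E ). Stack=[E + F] ptr=13 lookahead=$ remaining=[$]
Step 32: reduce T->F. Stack=[E + T] ptr=13 lookahead=$ remaining=[$]
Step 33: reduce E->E + T. Stack=[E] ptr=13 lookahead=$ remaining=[$]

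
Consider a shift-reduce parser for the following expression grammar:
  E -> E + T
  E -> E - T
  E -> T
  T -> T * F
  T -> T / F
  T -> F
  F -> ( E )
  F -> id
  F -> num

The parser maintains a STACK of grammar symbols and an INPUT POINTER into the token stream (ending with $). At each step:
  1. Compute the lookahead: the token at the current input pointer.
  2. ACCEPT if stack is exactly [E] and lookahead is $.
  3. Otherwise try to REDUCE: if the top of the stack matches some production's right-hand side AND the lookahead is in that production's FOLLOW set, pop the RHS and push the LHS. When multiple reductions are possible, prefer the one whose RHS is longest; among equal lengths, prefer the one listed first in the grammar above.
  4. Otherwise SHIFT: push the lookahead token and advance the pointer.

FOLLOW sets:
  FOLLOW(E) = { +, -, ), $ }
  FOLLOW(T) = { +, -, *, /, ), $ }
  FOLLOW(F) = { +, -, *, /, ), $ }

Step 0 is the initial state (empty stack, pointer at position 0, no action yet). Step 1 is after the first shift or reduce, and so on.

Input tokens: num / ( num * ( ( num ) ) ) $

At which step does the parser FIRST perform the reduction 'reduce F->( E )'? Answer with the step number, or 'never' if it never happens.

Step 1: shift num. Stack=[num] ptr=1 lookahead=/ remaining=[/ ( num * ( ( num ) ) ) $]
Step 2: reduce F->num. Stack=[F] ptr=1 lookahead=/ remaining=[/ ( num * ( ( num ) ) ) $]
Step 3: reduce T->F. Stack=[T] ptr=1 lookahead=/ remaining=[/ ( num * ( ( num ) ) ) $]
Step 4: shift /. Stack=[T /] ptr=2 lookahead=( remaining=[( num * ( ( num ) ) ) $]
Step 5: shift (. Stack=[T / (] ptr=3 lookahead=num remaining=[num * ( ( num ) ) ) $]
Step 6: shift num. Stack=[T / ( num] ptr=4 lookahead=* remaining=[* ( ( num ) ) ) $]
Step 7: reduce F->num. Stack=[T / ( F] ptr=4 lookahead=* remaining=[* ( ( num ) ) ) $]
Step 8: reduce T->F. Stack=[T / ( T] ptr=4 lookahead=* remaining=[* ( ( num ) ) ) $]
Step 9: shift *. Stack=[T / ( T *] ptr=5 lookahead=( remaining=[( ( num ) ) ) $]
Step 10: shift (. Stack=[T / ( T * (] ptr=6 lookahead=( remaining=[( num ) ) ) $]
Step 11: shift (. Stack=[T / ( T * ( (] ptr=7 lookahead=num remaining=[num ) ) ) $]
Step 12: shift num. Stack=[T / ( T * ( ( num] ptr=8 lookahead=) remaining=[) ) ) $]
Step 13: reduce F->num. Stack=[T / ( T * ( ( F] ptr=8 lookahead=) remaining=[) ) ) $]
Step 14: reduce T->F. Stack=[T / ( T * ( ( T] ptr=8 lookahead=) remaining=[) ) ) $]
Step 15: reduce E->T. Stack=[T / ( T * ( ( E] ptr=8 lookahead=) remaining=[) ) ) $]
Step 16: shift ). Stack=[T / ( T * ( ( E )] ptr=9 lookahead=) remaining=[) ) $]
Step 17: reduce F->( E ). Stack=[T / ( T * ( F] ptr=9 lookahead=) remaining=[) ) $]

Answer: 17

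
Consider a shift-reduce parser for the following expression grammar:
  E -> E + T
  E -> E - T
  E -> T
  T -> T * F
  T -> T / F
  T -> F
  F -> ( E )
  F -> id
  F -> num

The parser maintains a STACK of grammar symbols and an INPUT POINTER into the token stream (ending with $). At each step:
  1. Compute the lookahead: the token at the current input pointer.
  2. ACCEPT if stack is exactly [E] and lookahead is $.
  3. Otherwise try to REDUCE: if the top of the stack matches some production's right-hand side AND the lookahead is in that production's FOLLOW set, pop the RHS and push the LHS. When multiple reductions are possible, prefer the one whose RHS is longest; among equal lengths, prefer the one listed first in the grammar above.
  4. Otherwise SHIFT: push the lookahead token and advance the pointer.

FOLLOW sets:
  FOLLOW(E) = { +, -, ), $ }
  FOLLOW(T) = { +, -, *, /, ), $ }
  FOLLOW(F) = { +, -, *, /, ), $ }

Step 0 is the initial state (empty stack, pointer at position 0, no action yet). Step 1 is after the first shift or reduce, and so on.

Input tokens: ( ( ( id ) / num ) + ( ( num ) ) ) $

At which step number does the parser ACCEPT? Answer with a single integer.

Answer: 39

Derivation:
Step 1: shift (. Stack=[(] ptr=1 lookahead=( remaining=[( ( id ) / num ) + ( ( num ) ) ) $]
Step 2: shift (. Stack=[( (] ptr=2 lookahead=( remaining=[( id ) / num ) + ( ( num ) ) ) $]
Step 3: shift (. Stack=[( ( (] ptr=3 lookahead=id remaining=[id ) / num ) + ( ( num ) ) ) $]
Step 4: shift id. Stack=[( ( ( id] ptr=4 lookahead=) remaining=[) / num ) + ( ( num ) ) ) $]
Step 5: reduce F->id. Stack=[( ( ( F] ptr=4 lookahead=) remaining=[) / num ) + ( ( num ) ) ) $]
Step 6: reduce T->F. Stack=[( ( ( T] ptr=4 lookahead=) remaining=[) / num ) + ( ( num ) ) ) $]
Step 7: reduce E->T. Stack=[( ( ( E] ptr=4 lookahead=) remaining=[) / num ) + ( ( num ) ) ) $]
Step 8: shift ). Stack=[( ( ( E )] ptr=5 lookahead=/ remaining=[/ num ) + ( ( num ) ) ) $]
Step 9: reduce F->( E ). Stack=[( ( F] ptr=5 lookahead=/ remaining=[/ num ) + ( ( num ) ) ) $]
Step 10: reduce T->F. Stack=[( ( T] ptr=5 lookahead=/ remaining=[/ num ) + ( ( num ) ) ) $]
Step 11: shift /. Stack=[( ( T /] ptr=6 lookahead=num remaining=[num ) + ( ( num ) ) ) $]
Step 12: shift num. Stack=[( ( T / num] ptr=7 lookahead=) remaining=[) + ( ( num ) ) ) $]
Step 13: reduce F->num. Stack=[( ( T / F] ptr=7 lookahead=) remaining=[) + ( ( num ) ) ) $]
Step 14: reduce T->T / F. Stack=[( ( T] ptr=7 lookahead=) remaining=[) + ( ( num ) ) ) $]
Step 15: reduce E->T. Stack=[( ( E] ptr=7 lookahead=) remaining=[) + ( ( num ) ) ) $]
Step 16: shift ). Stack=[( ( E )] ptr=8 lookahead=+ remaining=[+ ( ( num ) ) ) $]
Step 17: reduce F->( E ). Stack=[( F] ptr=8 lookahead=+ remaining=[+ ( ( num ) ) ) $]
Step 18: reduce T->F. Stack=[( T] ptr=8 lookahead=+ remaining=[+ ( ( num ) ) ) $]
Step 19: reduce E->T. Stack=[( E] ptr=8 lookahead=+ remaining=[+ ( ( num ) ) ) $]
Step 20: shift +. Stack=[( E +] ptr=9 lookahead=( remaining=[( ( num ) ) ) $]
Step 21: shift (. Stack=[( E + (] ptr=10 lookahead=( remaining=[( num ) ) ) $]
Step 22: shift (. Stack=[( E + ( (] ptr=11 lookahead=num remaining=[num ) ) ) $]
Step 23: shift num. Stack=[( E + ( ( num] ptr=12 lookahead=) remaining=[) ) ) $]
Step 24: reduce F->num. Stack=[( E + ( ( F] ptr=12 lookahead=) remaining=[) ) ) $]
Step 25: reduce T->F. Stack=[( E + ( ( T] ptr=12 lookahead=) remaining=[) ) ) $]
Step 26: reduce E->T. Stack=[( E + ( ( E] ptr=12 lookahead=) remaining=[) ) ) $]
Step 27: shift ). Stack=[( E + ( ( E )] ptr=13 lookahead=) remaining=[) ) $]
Step 28: reduce F->( E ). Stack=[( E + ( F] ptr=13 lookahead=) remaining=[) ) $]
Step 29: reduce T->F. Stack=[( E + ( T] ptr=13 lookahead=) remaining=[) ) $]
Step 30: reduce E->T. Stack=[( E + ( E] ptr=13 lookahead=) remaining=[) ) $]
Step 31: shift ). Stack=[( E + ( E )] ptr=14 lookahead=) remaining=[) $]
Step 32: reduce F->( E ). Stack=[( E + F] ptr=14 lookahead=) remaining=[) $]
Step 33: reduce T->F. Stack=[( E + T] ptr=14 lookahead=) remaining=[) $]
Step 34: reduce E->E + T. Stack=[( E] ptr=14 lookahead=) remaining=[) $]
Step 35: shift ). Stack=[( E )] ptr=15 lookahead=$ remaining=[$]
Step 36: reduce F->( E ). Stack=[F] ptr=15 lookahead=$ remaining=[$]
Step 37: reduce T->F. Stack=[T] ptr=15 lookahead=$ remaining=[$]
Step 38: reduce E->T. Stack=[E] ptr=15 lookahead=$ remaining=[$]
Step 39: accept. Stack=[E] ptr=15 lookahead=$ remaining=[$]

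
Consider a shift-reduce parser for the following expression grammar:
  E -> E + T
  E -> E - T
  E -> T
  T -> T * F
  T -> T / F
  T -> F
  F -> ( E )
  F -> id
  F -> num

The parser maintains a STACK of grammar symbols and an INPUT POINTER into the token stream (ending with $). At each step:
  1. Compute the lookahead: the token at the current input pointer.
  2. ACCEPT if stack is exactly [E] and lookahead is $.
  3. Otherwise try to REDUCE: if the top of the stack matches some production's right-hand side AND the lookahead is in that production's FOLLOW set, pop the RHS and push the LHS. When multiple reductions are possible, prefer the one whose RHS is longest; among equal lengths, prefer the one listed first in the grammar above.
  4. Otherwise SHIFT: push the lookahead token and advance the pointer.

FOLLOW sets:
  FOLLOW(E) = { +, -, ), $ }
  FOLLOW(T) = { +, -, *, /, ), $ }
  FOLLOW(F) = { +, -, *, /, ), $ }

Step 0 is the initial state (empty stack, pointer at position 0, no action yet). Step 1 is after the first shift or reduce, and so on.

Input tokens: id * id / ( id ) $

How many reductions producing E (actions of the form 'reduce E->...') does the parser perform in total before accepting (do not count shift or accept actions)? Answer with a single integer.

Step 1: shift id. Stack=[id] ptr=1 lookahead=* remaining=[* id / ( id ) $]
Step 2: reduce F->id. Stack=[F] ptr=1 lookahead=* remaining=[* id / ( id ) $]
Step 3: reduce T->F. Stack=[T] ptr=1 lookahead=* remaining=[* id / ( id ) $]
Step 4: shift *. Stack=[T *] ptr=2 lookahead=id remaining=[id / ( id ) $]
Step 5: shift id. Stack=[T * id] ptr=3 lookahead=/ remaining=[/ ( id ) $]
Step 6: reduce F->id. Stack=[T * F] ptr=3 lookahead=/ remaining=[/ ( id ) $]
Step 7: reduce T->T * F. Stack=[T] ptr=3 lookahead=/ remaining=[/ ( id ) $]
Step 8: shift /. Stack=[T /] ptr=4 lookahead=( remaining=[( id ) $]
Step 9: shift (. Stack=[T / (] ptr=5 lookahead=id remaining=[id ) $]
Step 10: shift id. Stack=[T / ( id] ptr=6 lookahead=) remaining=[) $]
Step 11: reduce F->id. Stack=[T / ( F] ptr=6 lookahead=) remaining=[) $]
Step 12: reduce T->F. Stack=[T / ( T] ptr=6 lookahead=) remaining=[) $]
Step 13: reduce E->T. Stack=[T / ( E] ptr=6 lookahead=) remaining=[) $]
Step 14: shift ). Stack=[T / ( E )] ptr=7 lookahead=$ remaining=[$]
Step 15: reduce F->( E ). Stack=[T / F] ptr=7 lookahead=$ remaining=[$]
Step 16: reduce T->T / F. Stack=[T] ptr=7 lookahead=$ remaining=[$]
Step 17: reduce E->T. Stack=[E] ptr=7 lookahead=$ remaining=[$]
Step 18: accept. Stack=[E] ptr=7 lookahead=$ remaining=[$]

Answer: 2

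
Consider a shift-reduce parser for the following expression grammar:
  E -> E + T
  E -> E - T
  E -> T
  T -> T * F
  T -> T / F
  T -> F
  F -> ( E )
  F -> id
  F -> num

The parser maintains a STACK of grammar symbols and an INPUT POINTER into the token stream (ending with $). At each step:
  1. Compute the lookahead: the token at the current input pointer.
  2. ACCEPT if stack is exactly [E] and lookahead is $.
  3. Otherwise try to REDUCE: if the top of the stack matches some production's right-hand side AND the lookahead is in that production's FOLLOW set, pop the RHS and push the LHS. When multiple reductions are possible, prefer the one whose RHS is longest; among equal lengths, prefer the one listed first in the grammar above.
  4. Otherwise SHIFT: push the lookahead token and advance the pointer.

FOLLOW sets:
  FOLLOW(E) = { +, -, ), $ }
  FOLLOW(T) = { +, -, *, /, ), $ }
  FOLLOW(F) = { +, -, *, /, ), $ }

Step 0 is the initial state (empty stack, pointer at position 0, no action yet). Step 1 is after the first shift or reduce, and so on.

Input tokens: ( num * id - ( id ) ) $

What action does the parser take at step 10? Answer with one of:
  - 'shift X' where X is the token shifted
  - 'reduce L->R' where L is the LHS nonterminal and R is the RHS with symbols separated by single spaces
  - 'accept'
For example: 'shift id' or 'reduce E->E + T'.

Answer: shift -

Derivation:
Step 1: shift (. Stack=[(] ptr=1 lookahead=num remaining=[num * id - ( id ) ) $]
Step 2: shift num. Stack=[( num] ptr=2 lookahead=* remaining=[* id - ( id ) ) $]
Step 3: reduce F->num. Stack=[( F] ptr=2 lookahead=* remaining=[* id - ( id ) ) $]
Step 4: reduce T->F. Stack=[( T] ptr=2 lookahead=* remaining=[* id - ( id ) ) $]
Step 5: shift *. Stack=[( T *] ptr=3 lookahead=id remaining=[id - ( id ) ) $]
Step 6: shift id. Stack=[( T * id] ptr=4 lookahead=- remaining=[- ( id ) ) $]
Step 7: reduce F->id. Stack=[( T * F] ptr=4 lookahead=- remaining=[- ( id ) ) $]
Step 8: reduce T->T * F. Stack=[( T] ptr=4 lookahead=- remaining=[- ( id ) ) $]
Step 9: reduce E->T. Stack=[( E] ptr=4 lookahead=- remaining=[- ( id ) ) $]
Step 10: shift -. Stack=[( E -] ptr=5 lookahead=( remaining=[( id ) ) $]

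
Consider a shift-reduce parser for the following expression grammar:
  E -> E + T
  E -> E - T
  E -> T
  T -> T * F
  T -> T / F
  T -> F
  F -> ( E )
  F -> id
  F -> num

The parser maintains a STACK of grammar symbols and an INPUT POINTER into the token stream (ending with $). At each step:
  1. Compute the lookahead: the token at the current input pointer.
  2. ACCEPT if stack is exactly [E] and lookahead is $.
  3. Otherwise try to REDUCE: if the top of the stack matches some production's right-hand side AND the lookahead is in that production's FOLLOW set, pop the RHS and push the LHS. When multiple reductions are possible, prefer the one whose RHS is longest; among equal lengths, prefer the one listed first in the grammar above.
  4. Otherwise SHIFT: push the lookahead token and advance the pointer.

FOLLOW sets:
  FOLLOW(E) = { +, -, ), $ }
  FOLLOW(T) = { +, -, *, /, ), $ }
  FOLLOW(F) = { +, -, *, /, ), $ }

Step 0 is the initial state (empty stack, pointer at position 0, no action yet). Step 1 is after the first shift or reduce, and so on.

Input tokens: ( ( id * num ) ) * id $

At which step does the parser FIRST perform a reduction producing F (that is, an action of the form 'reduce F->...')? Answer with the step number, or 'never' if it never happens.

Answer: 4

Derivation:
Step 1: shift (. Stack=[(] ptr=1 lookahead=( remaining=[( id * num ) ) * id $]
Step 2: shift (. Stack=[( (] ptr=2 lookahead=id remaining=[id * num ) ) * id $]
Step 3: shift id. Stack=[( ( id] ptr=3 lookahead=* remaining=[* num ) ) * id $]
Step 4: reduce F->id. Stack=[( ( F] ptr=3 lookahead=* remaining=[* num ) ) * id $]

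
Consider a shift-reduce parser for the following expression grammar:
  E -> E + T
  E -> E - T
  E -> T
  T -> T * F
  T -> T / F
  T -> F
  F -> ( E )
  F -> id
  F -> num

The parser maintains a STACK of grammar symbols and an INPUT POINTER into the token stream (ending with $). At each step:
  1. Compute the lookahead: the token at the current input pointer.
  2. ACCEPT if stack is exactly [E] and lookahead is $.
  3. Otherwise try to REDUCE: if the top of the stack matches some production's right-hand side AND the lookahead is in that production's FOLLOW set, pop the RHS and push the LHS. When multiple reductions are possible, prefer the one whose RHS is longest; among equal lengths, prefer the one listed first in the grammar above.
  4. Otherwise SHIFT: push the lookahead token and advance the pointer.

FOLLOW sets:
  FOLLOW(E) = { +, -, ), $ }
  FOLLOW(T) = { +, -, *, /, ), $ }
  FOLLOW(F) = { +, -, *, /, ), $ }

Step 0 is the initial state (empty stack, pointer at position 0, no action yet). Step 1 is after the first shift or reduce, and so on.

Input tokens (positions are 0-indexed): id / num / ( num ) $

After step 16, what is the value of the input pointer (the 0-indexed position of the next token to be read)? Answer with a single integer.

Step 1: shift id. Stack=[id] ptr=1 lookahead=/ remaining=[/ num / ( num ) $]
Step 2: reduce F->id. Stack=[F] ptr=1 lookahead=/ remaining=[/ num / ( num ) $]
Step 3: reduce T->F. Stack=[T] ptr=1 lookahead=/ remaining=[/ num / ( num ) $]
Step 4: shift /. Stack=[T /] ptr=2 lookahead=num remaining=[num / ( num ) $]
Step 5: shift num. Stack=[T / num] ptr=3 lookahead=/ remaining=[/ ( num ) $]
Step 6: reduce F->num. Stack=[T / F] ptr=3 lookahead=/ remaining=[/ ( num ) $]
Step 7: reduce T->T / F. Stack=[T] ptr=3 lookahead=/ remaining=[/ ( num ) $]
Step 8: shift /. Stack=[T /] ptr=4 lookahead=( remaining=[( num ) $]
Step 9: shift (. Stack=[T / (] ptr=5 lookahead=num remaining=[num ) $]
Step 10: shift num. Stack=[T / ( num] ptr=6 lookahead=) remaining=[) $]
Step 11: reduce F->num. Stack=[T / ( F] ptr=6 lookahead=) remaining=[) $]
Step 12: reduce T->F. Stack=[T / ( T] ptr=6 lookahead=) remaining=[) $]
Step 13: reduce E->T. Stack=[T / ( E] ptr=6 lookahead=) remaining=[) $]
Step 14: shift ). Stack=[T / ( E )] ptr=7 lookahead=$ remaining=[$]
Step 15: reduce F->( E ). Stack=[T / F] ptr=7 lookahead=$ remaining=[$]
Step 16: reduce T->T / F. Stack=[T] ptr=7 lookahead=$ remaining=[$]

Answer: 7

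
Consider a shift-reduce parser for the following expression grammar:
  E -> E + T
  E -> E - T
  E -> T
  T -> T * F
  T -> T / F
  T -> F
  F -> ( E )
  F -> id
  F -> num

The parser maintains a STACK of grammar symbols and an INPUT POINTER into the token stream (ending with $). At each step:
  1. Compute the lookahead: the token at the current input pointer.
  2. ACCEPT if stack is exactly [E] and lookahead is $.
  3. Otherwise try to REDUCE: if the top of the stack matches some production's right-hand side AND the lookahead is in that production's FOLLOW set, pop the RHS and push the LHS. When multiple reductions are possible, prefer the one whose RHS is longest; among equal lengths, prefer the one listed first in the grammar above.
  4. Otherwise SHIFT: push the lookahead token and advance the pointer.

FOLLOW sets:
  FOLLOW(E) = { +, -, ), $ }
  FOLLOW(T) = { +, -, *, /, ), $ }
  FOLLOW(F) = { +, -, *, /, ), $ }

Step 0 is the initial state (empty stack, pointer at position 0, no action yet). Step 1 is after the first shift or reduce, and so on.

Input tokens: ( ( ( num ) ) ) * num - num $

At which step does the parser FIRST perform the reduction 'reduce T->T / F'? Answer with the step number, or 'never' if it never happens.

Answer: never

Derivation:
Step 1: shift (. Stack=[(] ptr=1 lookahead=( remaining=[( ( num ) ) ) * num - num $]
Step 2: shift (. Stack=[( (] ptr=2 lookahead=( remaining=[( num ) ) ) * num - num $]
Step 3: shift (. Stack=[( ( (] ptr=3 lookahead=num remaining=[num ) ) ) * num - num $]
Step 4: shift num. Stack=[( ( ( num] ptr=4 lookahead=) remaining=[) ) ) * num - num $]
Step 5: reduce F->num. Stack=[( ( ( F] ptr=4 lookahead=) remaining=[) ) ) * num - num $]
Step 6: reduce T->F. Stack=[( ( ( T] ptr=4 lookahead=) remaining=[) ) ) * num - num $]
Step 7: reduce E->T. Stack=[( ( ( E] ptr=4 lookahead=) remaining=[) ) ) * num - num $]
Step 8: shift ). Stack=[( ( ( E )] ptr=5 lookahead=) remaining=[) ) * num - num $]
Step 9: reduce F->( E ). Stack=[( ( F] ptr=5 lookahead=) remaining=[) ) * num - num $]
Step 10: reduce T->F. Stack=[( ( T] ptr=5 lookahead=) remaining=[) ) * num - num $]
Step 11: reduce E->T. Stack=[( ( E] ptr=5 lookahead=) remaining=[) ) * num - num $]
Step 12: shift ). Stack=[( ( E )] ptr=6 lookahead=) remaining=[) * num - num $]
Step 13: reduce F->( E ). Stack=[( F] ptr=6 lookahead=) remaining=[) * num - num $]
Step 14: reduce T->F. Stack=[( T] ptr=6 lookahead=) remaining=[) * num - num $]
Step 15: reduce E->T. Stack=[( E] ptr=6 lookahead=) remaining=[) * num - num $]
Step 16: shift ). Stack=[( E )] ptr=7 lookahead=* remaining=[* num - num $]
Step 17: reduce F->( E ). Stack=[F] ptr=7 lookahead=* remaining=[* num - num $]
Step 18: reduce T->F. Stack=[T] ptr=7 lookahead=* remaining=[* num - num $]
Step 19: shift *. Stack=[T *] ptr=8 lookahead=num remaining=[num - num $]
Step 20: shift num. Stack=[T * num] ptr=9 lookahead=- remaining=[- num $]
Step 21: reduce F->num. Stack=[T * F] ptr=9 lookahead=- remaining=[- num $]
Step 22: reduce T->T * F. Stack=[T] ptr=9 lookahead=- remaining=[- num $]
Step 23: reduce E->T. Stack=[E] ptr=9 lookahead=- remaining=[- num $]
Step 24: shift -. Stack=[E -] ptr=10 lookahead=num remaining=[num $]
Step 25: shift num. Stack=[E - num] ptr=11 lookahead=$ remaining=[$]
Step 26: reduce F->num. Stack=[E - F] ptr=11 lookahead=$ remaining=[$]
Step 27: reduce T->F. Stack=[E - T] ptr=11 lookahead=$ remaining=[$]
Step 28: reduce E->E - T. Stack=[E] ptr=11 lookahead=$ remaining=[$]
Step 29: accept. Stack=[E] ptr=11 lookahead=$ remaining=[$]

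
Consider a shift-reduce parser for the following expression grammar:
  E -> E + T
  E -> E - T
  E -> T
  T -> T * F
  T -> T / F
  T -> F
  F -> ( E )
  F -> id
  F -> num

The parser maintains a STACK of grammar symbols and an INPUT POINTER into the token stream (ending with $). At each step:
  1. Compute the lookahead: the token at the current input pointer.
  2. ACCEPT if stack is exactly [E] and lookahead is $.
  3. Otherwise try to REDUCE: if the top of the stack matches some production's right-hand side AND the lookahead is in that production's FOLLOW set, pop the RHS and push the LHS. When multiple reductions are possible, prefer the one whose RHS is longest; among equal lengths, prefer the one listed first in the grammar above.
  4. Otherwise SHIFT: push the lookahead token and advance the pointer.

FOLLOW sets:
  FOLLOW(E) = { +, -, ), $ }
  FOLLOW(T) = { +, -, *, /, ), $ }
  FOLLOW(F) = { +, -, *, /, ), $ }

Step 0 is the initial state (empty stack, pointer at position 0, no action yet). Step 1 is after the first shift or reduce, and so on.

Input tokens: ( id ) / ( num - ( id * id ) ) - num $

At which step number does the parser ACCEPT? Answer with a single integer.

Answer: 38

Derivation:
Step 1: shift (. Stack=[(] ptr=1 lookahead=id remaining=[id ) / ( num - ( id * id ) ) - num $]
Step 2: shift id. Stack=[( id] ptr=2 lookahead=) remaining=[) / ( num - ( id * id ) ) - num $]
Step 3: reduce F->id. Stack=[( F] ptr=2 lookahead=) remaining=[) / ( num - ( id * id ) ) - num $]
Step 4: reduce T->F. Stack=[( T] ptr=2 lookahead=) remaining=[) / ( num - ( id * id ) ) - num $]
Step 5: reduce E->T. Stack=[( E] ptr=2 lookahead=) remaining=[) / ( num - ( id * id ) ) - num $]
Step 6: shift ). Stack=[( E )] ptr=3 lookahead=/ remaining=[/ ( num - ( id * id ) ) - num $]
Step 7: reduce F->( E ). Stack=[F] ptr=3 lookahead=/ remaining=[/ ( num - ( id * id ) ) - num $]
Step 8: reduce T->F. Stack=[T] ptr=3 lookahead=/ remaining=[/ ( num - ( id * id ) ) - num $]
Step 9: shift /. Stack=[T /] ptr=4 lookahead=( remaining=[( num - ( id * id ) ) - num $]
Step 10: shift (. Stack=[T / (] ptr=5 lookahead=num remaining=[num - ( id * id ) ) - num $]
Step 11: shift num. Stack=[T / ( num] ptr=6 lookahead=- remaining=[- ( id * id ) ) - num $]
Step 12: reduce F->num. Stack=[T / ( F] ptr=6 lookahead=- remaining=[- ( id * id ) ) - num $]
Step 13: reduce T->F. Stack=[T / ( T] ptr=6 lookahead=- remaining=[- ( id * id ) ) - num $]
Step 14: reduce E->T. Stack=[T / ( E] ptr=6 lookahead=- remaining=[- ( id * id ) ) - num $]
Step 15: shift -. Stack=[T / ( E -] ptr=7 lookahead=( remaining=[( id * id ) ) - num $]
Step 16: shift (. Stack=[T / ( E - (] ptr=8 lookahead=id remaining=[id * id ) ) - num $]
Step 17: shift id. Stack=[T / ( E - ( id] ptr=9 lookahead=* remaining=[* id ) ) - num $]
Step 18: reduce F->id. Stack=[T / ( E - ( F] ptr=9 lookahead=* remaining=[* id ) ) - num $]
Step 19: reduce T->F. Stack=[T / ( E - ( T] ptr=9 lookahead=* remaining=[* id ) ) - num $]
Step 20: shift *. Stack=[T / ( E - ( T *] ptr=10 lookahead=id remaining=[id ) ) - num $]
Step 21: shift id. Stack=[T / ( E - ( T * id] ptr=11 lookahead=) remaining=[) ) - num $]
Step 22: reduce F->id. Stack=[T / ( E - ( T * F] ptr=11 lookahead=) remaining=[) ) - num $]
Step 23: reduce T->T * F. Stack=[T / ( E - ( T] ptr=11 lookahead=) remaining=[) ) - num $]
Step 24: reduce E->T. Stack=[T / ( E - ( E] ptr=11 lookahead=) remaining=[) ) - num $]
Step 25: shift ). Stack=[T / ( E - ( E )] ptr=12 lookahead=) remaining=[) - num $]
Step 26: reduce F->( E ). Stack=[T / ( E - F] ptr=12 lookahead=) remaining=[) - num $]
Step 27: reduce T->F. Stack=[T / ( E - T] ptr=12 lookahead=) remaining=[) - num $]
Step 28: reduce E->E - T. Stack=[T / ( E] ptr=12 lookahead=) remaining=[) - num $]
Step 29: shift ). Stack=[T / ( E )] ptr=13 lookahead=- remaining=[- num $]
Step 30: reduce F->( E ). Stack=[T / F] ptr=13 lookahead=- remaining=[- num $]
Step 31: reduce T->T / F. Stack=[T] ptr=13 lookahead=- remaining=[- num $]
Step 32: reduce E->T. Stack=[E] ptr=13 lookahead=- remaining=[- num $]
Step 33: shift -. Stack=[E -] ptr=14 lookahead=num remaining=[num $]
Step 34: shift num. Stack=[E - num] ptr=15 lookahead=$ remaining=[$]
Step 35: reduce F->num. Stack=[E - F] ptr=15 lookahead=$ remaining=[$]
Step 36: reduce T->F. Stack=[E - T] ptr=15 lookahead=$ remaining=[$]
Step 37: reduce E->E - T. Stack=[E] ptr=15 lookahead=$ remaining=[$]
Step 38: accept. Stack=[E] ptr=15 lookahead=$ remaining=[$]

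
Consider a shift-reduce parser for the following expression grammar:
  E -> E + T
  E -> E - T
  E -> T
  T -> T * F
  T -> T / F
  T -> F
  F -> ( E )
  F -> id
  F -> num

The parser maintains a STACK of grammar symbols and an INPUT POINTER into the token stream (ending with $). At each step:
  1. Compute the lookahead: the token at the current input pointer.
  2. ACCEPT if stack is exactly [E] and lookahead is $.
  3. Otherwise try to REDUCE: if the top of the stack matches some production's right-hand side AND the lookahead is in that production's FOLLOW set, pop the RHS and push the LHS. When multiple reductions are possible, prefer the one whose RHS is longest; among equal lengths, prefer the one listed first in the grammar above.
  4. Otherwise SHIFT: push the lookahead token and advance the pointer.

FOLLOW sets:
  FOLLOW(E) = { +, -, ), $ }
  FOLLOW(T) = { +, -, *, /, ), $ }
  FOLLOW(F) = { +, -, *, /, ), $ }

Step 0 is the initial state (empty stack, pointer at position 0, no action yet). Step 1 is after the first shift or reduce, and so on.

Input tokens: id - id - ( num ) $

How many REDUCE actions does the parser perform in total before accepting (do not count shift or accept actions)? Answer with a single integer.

Answer: 12

Derivation:
Step 1: shift id. Stack=[id] ptr=1 lookahead=- remaining=[- id - ( num ) $]
Step 2: reduce F->id. Stack=[F] ptr=1 lookahead=- remaining=[- id - ( num ) $]
Step 3: reduce T->F. Stack=[T] ptr=1 lookahead=- remaining=[- id - ( num ) $]
Step 4: reduce E->T. Stack=[E] ptr=1 lookahead=- remaining=[- id - ( num ) $]
Step 5: shift -. Stack=[E -] ptr=2 lookahead=id remaining=[id - ( num ) $]
Step 6: shift id. Stack=[E - id] ptr=3 lookahead=- remaining=[- ( num ) $]
Step 7: reduce F->id. Stack=[E - F] ptr=3 lookahead=- remaining=[- ( num ) $]
Step 8: reduce T->F. Stack=[E - T] ptr=3 lookahead=- remaining=[- ( num ) $]
Step 9: reduce E->E - T. Stack=[E] ptr=3 lookahead=- remaining=[- ( num ) $]
Step 10: shift -. Stack=[E -] ptr=4 lookahead=( remaining=[( num ) $]
Step 11: shift (. Stack=[E - (] ptr=5 lookahead=num remaining=[num ) $]
Step 12: shift num. Stack=[E - ( num] ptr=6 lookahead=) remaining=[) $]
Step 13: reduce F->num. Stack=[E - ( F] ptr=6 lookahead=) remaining=[) $]
Step 14: reduce T->F. Stack=[E - ( T] ptr=6 lookahead=) remaining=[) $]
Step 15: reduce E->T. Stack=[E - ( E] ptr=6 lookahead=) remaining=[) $]
Step 16: shift ). Stack=[E - ( E )] ptr=7 lookahead=$ remaining=[$]
Step 17: reduce F->( E ). Stack=[E - F] ptr=7 lookahead=$ remaining=[$]
Step 18: reduce T->F. Stack=[E - T] ptr=7 lookahead=$ remaining=[$]
Step 19: reduce E->E - T. Stack=[E] ptr=7 lookahead=$ remaining=[$]
Step 20: accept. Stack=[E] ptr=7 lookahead=$ remaining=[$]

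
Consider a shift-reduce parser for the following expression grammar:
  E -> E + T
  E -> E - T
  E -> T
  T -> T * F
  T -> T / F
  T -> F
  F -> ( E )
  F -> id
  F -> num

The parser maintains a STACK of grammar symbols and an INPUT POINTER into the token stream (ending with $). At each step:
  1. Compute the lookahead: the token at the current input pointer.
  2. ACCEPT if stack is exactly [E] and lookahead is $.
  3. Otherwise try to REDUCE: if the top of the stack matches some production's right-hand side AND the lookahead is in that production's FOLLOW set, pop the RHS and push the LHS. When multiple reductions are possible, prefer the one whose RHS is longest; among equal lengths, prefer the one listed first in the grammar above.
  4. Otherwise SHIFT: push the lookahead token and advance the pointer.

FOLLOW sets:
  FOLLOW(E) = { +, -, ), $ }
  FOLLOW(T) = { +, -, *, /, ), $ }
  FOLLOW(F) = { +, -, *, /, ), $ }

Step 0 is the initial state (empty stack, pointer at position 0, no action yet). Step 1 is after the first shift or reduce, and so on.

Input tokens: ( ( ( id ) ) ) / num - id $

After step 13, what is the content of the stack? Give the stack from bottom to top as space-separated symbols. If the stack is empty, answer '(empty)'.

Answer: ( F

Derivation:
Step 1: shift (. Stack=[(] ptr=1 lookahead=( remaining=[( ( id ) ) ) / num - id $]
Step 2: shift (. Stack=[( (] ptr=2 lookahead=( remaining=[( id ) ) ) / num - id $]
Step 3: shift (. Stack=[( ( (] ptr=3 lookahead=id remaining=[id ) ) ) / num - id $]
Step 4: shift id. Stack=[( ( ( id] ptr=4 lookahead=) remaining=[) ) ) / num - id $]
Step 5: reduce F->id. Stack=[( ( ( F] ptr=4 lookahead=) remaining=[) ) ) / num - id $]
Step 6: reduce T->F. Stack=[( ( ( T] ptr=4 lookahead=) remaining=[) ) ) / num - id $]
Step 7: reduce E->T. Stack=[( ( ( E] ptr=4 lookahead=) remaining=[) ) ) / num - id $]
Step 8: shift ). Stack=[( ( ( E )] ptr=5 lookahead=) remaining=[) ) / num - id $]
Step 9: reduce F->( E ). Stack=[( ( F] ptr=5 lookahead=) remaining=[) ) / num - id $]
Step 10: reduce T->F. Stack=[( ( T] ptr=5 lookahead=) remaining=[) ) / num - id $]
Step 11: reduce E->T. Stack=[( ( E] ptr=5 lookahead=) remaining=[) ) / num - id $]
Step 12: shift ). Stack=[( ( E )] ptr=6 lookahead=) remaining=[) / num - id $]
Step 13: reduce F->( E ). Stack=[( F] ptr=6 lookahead=) remaining=[) / num - id $]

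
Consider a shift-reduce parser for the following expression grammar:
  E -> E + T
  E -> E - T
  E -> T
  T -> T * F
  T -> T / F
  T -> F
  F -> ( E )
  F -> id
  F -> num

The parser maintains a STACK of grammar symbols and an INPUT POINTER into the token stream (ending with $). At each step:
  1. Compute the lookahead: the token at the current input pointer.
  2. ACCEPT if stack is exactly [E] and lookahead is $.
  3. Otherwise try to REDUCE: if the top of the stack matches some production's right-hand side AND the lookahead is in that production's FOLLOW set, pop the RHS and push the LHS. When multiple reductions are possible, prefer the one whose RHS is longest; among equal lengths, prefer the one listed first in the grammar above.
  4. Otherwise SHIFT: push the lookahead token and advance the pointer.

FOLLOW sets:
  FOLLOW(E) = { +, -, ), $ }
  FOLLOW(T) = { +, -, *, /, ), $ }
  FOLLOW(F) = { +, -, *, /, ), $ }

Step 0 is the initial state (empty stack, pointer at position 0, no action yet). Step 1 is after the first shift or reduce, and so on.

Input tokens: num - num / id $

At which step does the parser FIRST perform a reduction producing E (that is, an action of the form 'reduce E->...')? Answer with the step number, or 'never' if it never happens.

Answer: 4

Derivation:
Step 1: shift num. Stack=[num] ptr=1 lookahead=- remaining=[- num / id $]
Step 2: reduce F->num. Stack=[F] ptr=1 lookahead=- remaining=[- num / id $]
Step 3: reduce T->F. Stack=[T] ptr=1 lookahead=- remaining=[- num / id $]
Step 4: reduce E->T. Stack=[E] ptr=1 lookahead=- remaining=[- num / id $]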